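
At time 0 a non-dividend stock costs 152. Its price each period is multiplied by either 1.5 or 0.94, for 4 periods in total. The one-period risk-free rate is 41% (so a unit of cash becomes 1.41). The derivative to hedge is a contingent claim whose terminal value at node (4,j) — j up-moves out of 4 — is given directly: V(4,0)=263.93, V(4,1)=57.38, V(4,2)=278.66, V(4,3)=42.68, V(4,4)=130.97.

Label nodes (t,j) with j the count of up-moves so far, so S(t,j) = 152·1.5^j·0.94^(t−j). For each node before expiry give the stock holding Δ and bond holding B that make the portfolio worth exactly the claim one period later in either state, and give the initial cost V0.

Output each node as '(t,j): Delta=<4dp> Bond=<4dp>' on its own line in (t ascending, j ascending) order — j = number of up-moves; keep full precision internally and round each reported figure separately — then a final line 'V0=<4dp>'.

(0,0): Delta=-0.0604 Bond=37.6703
(1,0): Delta=-0.7032 Bond=144.9609
(1,1): Delta=0.0167 Bond=35.5277
(2,0): Delta=1.4382 Bond=-83.2166
(2,1): Delta=-0.9602 Bond=259.4694
(2,2): Delta=0.1340 Bond=10.0009
(3,0): Delta=-2.9215 Bond=433.0773
(3,1): Delta=1.9614 Bond=-222.7335
(3,2): Delta=-1.3108 Bond=478.5598
(3,3): Delta=0.3073 Bond=-74.8376
V0=28.4882

Under the risk-neutral measure, an up-move has probability p* = (R−d)/(u−d) = 0.8393 and values discount at R = 1.41.
Terminal values V(4,·): V(4,0)=263.9300, V(4,1)=57.3800, V(4,2)=278.6600, V(4,3)=42.6800, V(4,4)=130.9700
(3,0): S=126.2488. Δ = (V_up−V_dn)/(S_up−S_dn) = (57.3800−263.9300)/(189.3732−118.6738) = -2.9215. V = [p*·57.3800 + (1−p*)·263.9300]/1.41 = 64.2380. B = V − Δ·S = 433.0773.
(3,1): S=201.4608. Δ = (V_up−V_dn)/(S_up−S_dn) = (278.6600−57.3800)/(302.1912−189.3732) = 1.9614. V = [p*·278.6600 + (1−p*)·57.3800]/1.41 = 172.4093. B = V − Δ·S = -222.7335.
(3,2): S=321.4800. Δ = (V_up−V_dn)/(S_up−S_dn) = (42.6800−278.6600)/(482.2200−302.1912) = -1.3108. V = [p*·42.6800 + (1−p*)·278.6600]/1.41 = 57.1669. B = V − Δ·S = 478.5598.
(3,3): S=513.0000. Δ = (V_up−V_dn)/(S_up−S_dn) = (130.9700−42.6800)/(769.5000−482.2200) = 0.3073. V = [p*·130.9700 + (1−p*)·42.6800]/1.41 = 82.8231. B = V − Δ·S = -74.8376.
(2,0): S=134.3072. Δ = (V_up−V_dn)/(S_up−S_dn) = (172.4093−64.2380)/(201.4608−126.2488) = 1.4382. V = [p*·172.4093 + (1−p*)·64.2380]/1.41 = 109.9466. B = V − Δ·S = -83.2166.
(2,1): S=214.3200. Δ = (V_up−V_dn)/(S_up−S_dn) = (57.1669−172.4093)/(321.4800−201.4608) = -0.9602. V = [p*·57.1669 + (1−p*)·172.4093]/1.41 = 53.6794. B = V − Δ·S = 259.4694.
(2,2): S=342.0000. Δ = (V_up−V_dn)/(S_up−S_dn) = (82.8231−57.1669)/(513.0000−321.4800) = 0.1340. V = [p*·82.8231 + (1−p*)·57.1669]/1.41 = 55.8154. B = V − Δ·S = 10.0009.
(1,0): S=142.8800. Δ = (V_up−V_dn)/(S_up−S_dn) = (53.6794−109.9466)/(214.3200−134.3072) = -0.7032. V = [p*·53.6794 + (1−p*)·109.9466]/1.41 = 44.4840. B = V − Δ·S = 144.9609.
(1,1): S=228.0000. Δ = (V_up−V_dn)/(S_up−S_dn) = (55.8154−53.6794)/(342.0000−214.3200) = 0.0167. V = [p*·55.8154 + (1−p*)·53.6794]/1.41 = 39.3420. B = V − Δ·S = 35.5277.
(0,0): S=152.0000. Δ = (V_up−V_dn)/(S_up−S_dn) = (39.3420−44.4840)/(228.0000−142.8800) = -0.0604. V = [p*·39.3420 + (1−p*)·44.4840]/1.41 = 28.4882. B = V − Δ·S = 37.6703.
Root portfolio cost Δ·152+B reproduces V0=28.4882.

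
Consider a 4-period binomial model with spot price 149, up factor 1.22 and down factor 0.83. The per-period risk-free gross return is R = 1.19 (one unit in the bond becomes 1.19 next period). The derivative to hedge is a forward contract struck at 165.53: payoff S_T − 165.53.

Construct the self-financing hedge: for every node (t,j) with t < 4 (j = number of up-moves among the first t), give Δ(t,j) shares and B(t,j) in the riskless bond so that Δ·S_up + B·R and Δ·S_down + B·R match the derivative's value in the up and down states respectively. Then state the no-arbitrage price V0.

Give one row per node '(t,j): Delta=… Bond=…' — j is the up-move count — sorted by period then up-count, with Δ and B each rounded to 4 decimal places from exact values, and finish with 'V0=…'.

Since d<R<u, set p* = (R−d)/(u−d) = 0.9231; price each node as the discounted p*-expectation of its children.
Terminal payoffs: V(4,0)=-94.8171, V(4,1)=-61.5906, V(4,2)=-12.7515, V(4,3)=59.0359, V(4,4)=164.5548
Node (3,0) S=85.1963: V=(p*·-61.5906+(1−p*)·-94.8171)/1.19=-53.9046; Δ=(-61.5906−-94.8171)/(103.9394−70.7129)=1.0000; B=V−Δ·S=-139.1008
Node (3,1) S=125.2282: V=(p*·-12.7515+(1−p*)·-61.5906)/1.19=-13.8726; Δ=(-12.7515−-61.5906)/(152.7785−103.9394)=1.0000; B=V−Δ·S=-139.1008
Node (3,2) S=184.0704: V=(p*·59.0359+(1−p*)·-12.7515)/1.19=44.9696; Δ=(59.0359−-12.7515)/(224.5659−152.7785)=1.0000; B=V−Δ·S=-139.1008
Node (3,3) S=270.5614: V=(p*·164.5548+(1−p*)·59.0359)/1.19=131.4605; Δ=(164.5548−59.0359)/(330.0848−224.5659)=1.0000; B=V−Δ·S=-139.1008
Node (2,0) S=102.6461: V=(p*·-13.8726+(1−p*)·-53.9046)/1.19=-14.2454; Δ=(-13.8726−-53.9046)/(125.2282−85.1963)=1.0000; B=V−Δ·S=-116.8915
Node (2,1) S=150.8774: V=(p*·44.9696+(1−p*)·-13.8726)/1.19=33.9859; Δ=(44.9696−-13.8726)/(184.0704−125.2282)=1.0000; B=V−Δ·S=-116.8915
Node (2,2) S=221.7716: V=(p*·131.4605+(1−p*)·44.9696)/1.19=104.8801; Δ=(131.4605−44.9696)/(270.5614−184.0704)=1.0000; B=V−Δ·S=-116.8915
Node (1,0) S=123.6700: V=(p*·33.9859+(1−p*)·-14.2454)/1.19=25.4419; Δ=(33.9859−-14.2454)/(150.8774−102.6461)=1.0000; B=V−Δ·S=-98.2281
Node (1,1) S=181.7800: V=(p*·104.8801+(1−p*)·33.9859)/1.19=83.5519; Δ=(104.8801−33.9859)/(221.7716−150.8774)=1.0000; B=V−Δ·S=-98.2281
Node (0,0) S=149.0000: V=(p*·83.5519+(1−p*)·25.4419)/1.19=66.4554; Δ=(83.5519−25.4419)/(181.7800−123.6700)=1.0000; B=V−Δ·S=-82.5446
Self-financing check: at every node Δ·S+B equals the discounted successor values.

(0,0): Delta=1.0000 Bond=-82.5446
(1,0): Delta=1.0000 Bond=-98.2281
(1,1): Delta=1.0000 Bond=-98.2281
(2,0): Delta=1.0000 Bond=-116.8915
(2,1): Delta=1.0000 Bond=-116.8915
(2,2): Delta=1.0000 Bond=-116.8915
(3,0): Delta=1.0000 Bond=-139.1008
(3,1): Delta=1.0000 Bond=-139.1008
(3,2): Delta=1.0000 Bond=-139.1008
(3,3): Delta=1.0000 Bond=-139.1008
V0=66.4554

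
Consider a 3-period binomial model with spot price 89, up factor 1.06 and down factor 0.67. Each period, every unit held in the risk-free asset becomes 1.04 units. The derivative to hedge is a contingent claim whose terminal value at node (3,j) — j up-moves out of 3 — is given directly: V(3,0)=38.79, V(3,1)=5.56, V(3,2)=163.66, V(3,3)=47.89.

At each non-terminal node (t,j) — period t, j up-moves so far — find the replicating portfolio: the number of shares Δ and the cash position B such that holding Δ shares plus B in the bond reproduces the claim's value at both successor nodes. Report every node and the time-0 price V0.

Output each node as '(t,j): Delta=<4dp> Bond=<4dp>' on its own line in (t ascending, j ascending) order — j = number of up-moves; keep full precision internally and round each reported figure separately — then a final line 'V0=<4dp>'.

Risk-neutral probability p* = (R−d)/(u−d) = (1.04−0.67)/(1.06−0.67) = 0.9487.
Terminal payoffs: V(3,0)=38.7900, V(3,1)=5.5600, V(3,2)=163.6600, V(3,3)=47.8900
(2,0): S=39.9521. Δ = (V_up−V_dn)/(S_up−S_dn) = (5.5600−38.7900)/(42.3492−26.7679) = -2.1327. V = [p*·5.5600 + (1−p*)·38.7900]/1.04 = 6.9847. B = V − Δ·S = 92.1898.
(2,1): S=63.2078. Δ = (V_up−V_dn)/(S_up−S_dn) = (163.6600−5.5600)/(67.0003−42.3492) = 6.4135. V = [p*·163.6600 + (1−p*)·5.5600]/1.04 = 149.5695. B = V − Δ·S = -255.8151.
(2,2): S=100.0004. Δ = (V_up−V_dn)/(S_up−S_dn) = (47.8900−163.6600)/(106.0004−67.0003) = -2.9684. V = [p*·47.8900 + (1−p*)·163.6600]/1.04 = 51.7567. B = V − Δ·S = 348.6028.
(1,0): S=59.6300. Δ = (V_up−V_dn)/(S_up−S_dn) = (149.5695−6.9847)/(63.2078−39.9521) = 6.1312. V = [p*·149.5695 + (1−p*)·6.9847]/1.04 = 136.7860. B = V − Δ·S = -228.8160.
(1,1): S=94.3400. Δ = (V_up−V_dn)/(S_up−S_dn) = (51.7567−149.5695)/(100.0004−63.2078) = -2.6585. V = [p*·51.7567 + (1−p*)·149.5695]/1.04 = 54.5891. B = V − Δ·S = 305.3914.
(0,0): S=89.0000. Δ = (V_up−V_dn)/(S_up−S_dn) = (54.5891−136.7860)/(94.3400−59.6300) = -2.3681. V = [p*·54.5891 + (1−p*)·136.7860]/1.04 = 56.5427. B = V − Δ·S = 267.3040.
The time-0 hedge costs 56.5427, which is the no-arbitrage price.

(0,0): Delta=-2.3681 Bond=267.3040
(1,0): Delta=6.1312 Bond=-228.8160
(1,1): Delta=-2.6585 Bond=305.3914
(2,0): Delta=-2.1327 Bond=92.1898
(2,1): Delta=6.4135 Bond=-255.8151
(2,2): Delta=-2.9684 Bond=348.6028
V0=56.5427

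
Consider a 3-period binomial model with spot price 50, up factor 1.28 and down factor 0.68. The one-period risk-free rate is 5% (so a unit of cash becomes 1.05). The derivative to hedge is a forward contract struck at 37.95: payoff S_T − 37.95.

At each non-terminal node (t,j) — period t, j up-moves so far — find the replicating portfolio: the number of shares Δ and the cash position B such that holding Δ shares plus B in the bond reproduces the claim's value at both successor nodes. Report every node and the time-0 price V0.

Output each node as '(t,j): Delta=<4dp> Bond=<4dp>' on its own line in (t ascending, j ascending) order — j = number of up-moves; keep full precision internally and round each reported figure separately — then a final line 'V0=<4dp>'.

The replicating-portfolio and risk-neutral prices coincide; use p* = (1.05−0.68)/(1.28−0.68) = 0.6167 for the latter.
Terminal payoffs: V(3,0)=-22.2284, V(3,1)=-8.3564, V(3,2)=17.7556, V(3,3)=66.9076
Node (2,0) S=23.1200: V=(p*·-8.3564+(1−p*)·-22.2284)/1.05=-13.0229; Δ=(-8.3564−-22.2284)/(29.5936−15.7216)=1.0000; B=V−Δ·S=-36.1429
Node (2,1) S=43.5200: V=(p*·17.7556+(1−p*)·-8.3564)/1.05=7.3771; Δ=(17.7556−-8.3564)/(55.7056−29.5936)=1.0000; B=V−Δ·S=-36.1429
Node (2,2) S=81.9200: V=(p*·66.9076+(1−p*)·17.7556)/1.05=45.7771; Δ=(66.9076−17.7556)/(104.8576−55.7056)=1.0000; B=V−Δ·S=-36.1429
Node (1,0) S=34.0000: V=(p*·7.3771+(1−p*)·-13.0229)/1.05=-0.4218; Δ=(7.3771−-13.0229)/(43.5200−23.1200)=1.0000; B=V−Δ·S=-34.4218
Node (1,1) S=64.0000: V=(p*·45.7771+(1−p*)·7.3771)/1.05=29.5782; Δ=(45.7771−7.3771)/(81.9200−43.5200)=1.0000; B=V−Δ·S=-34.4218
Node (0,0) S=50.0000: V=(p*·29.5782+(1−p*)·-0.4218)/1.05=17.2174; Δ=(29.5782−-0.4218)/(64.0000−34.0000)=1.0000; B=V−Δ·S=-32.7826
Each (Δ,B) replicates both successor values, so the strategy is self-financing and V0 is arbitrage-free.

(0,0): Delta=1.0000 Bond=-32.7826
(1,0): Delta=1.0000 Bond=-34.4218
(1,1): Delta=1.0000 Bond=-34.4218
(2,0): Delta=1.0000 Bond=-36.1429
(2,1): Delta=1.0000 Bond=-36.1429
(2,2): Delta=1.0000 Bond=-36.1429
V0=17.2174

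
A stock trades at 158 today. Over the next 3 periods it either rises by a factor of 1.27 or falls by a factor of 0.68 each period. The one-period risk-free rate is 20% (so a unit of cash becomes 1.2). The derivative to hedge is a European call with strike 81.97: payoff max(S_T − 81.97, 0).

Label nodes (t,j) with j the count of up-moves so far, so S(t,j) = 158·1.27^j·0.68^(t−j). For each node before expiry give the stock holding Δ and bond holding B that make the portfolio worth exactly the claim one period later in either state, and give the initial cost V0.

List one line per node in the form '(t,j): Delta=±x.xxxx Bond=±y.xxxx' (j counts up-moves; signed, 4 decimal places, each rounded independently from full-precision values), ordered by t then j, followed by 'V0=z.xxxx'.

Risk-neutral probability p* = (R−d)/(u−d) = (1.2−0.68)/(1.27−0.68) = 0.8814.
At expiry t=3: V(3,0)=0.0000, V(3,1)=10.8152, V(3,2)=91.3200, V(3,3)=241.6745
(2,0): S=73.0592. Δ = (V_up−V_dn)/(S_up−S_dn) = (10.8152−0.0000)/(92.7852−49.6803) = 0.2509. V = [p*·10.8152 + (1−p*)·0.0000]/1.2 = 7.9434. B = V − Δ·S = -10.3875.
(2,1): S=136.4488. Δ = (V_up−V_dn)/(S_up−S_dn) = (91.3200−10.8152)/(173.2900−92.7852) = 1.0000. V = [p*·91.3200 + (1−p*)·10.8152]/1.2 = 68.1405. B = V − Δ·S = -68.3083.
(2,2): S=254.8382. Δ = (V_up−V_dn)/(S_up−S_dn) = (241.6745−91.3200)/(323.6445−173.2900) = 1.0000. V = [p*·241.6745 + (1−p*)·91.3200]/1.2 = 186.5299. B = V − Δ·S = -68.3083.
(1,0): S=107.4400. Δ = (V_up−V_dn)/(S_up−S_dn) = (68.1405−7.9434)/(136.4488−73.0592) = 0.9496. V = [p*·68.1405 + (1−p*)·7.9434]/1.2 = 50.8320. B = V − Δ·S = -51.1970.
(1,1): S=200.6600. Δ = (V_up−V_dn)/(S_up−S_dn) = (186.5299−68.1405)/(254.8382−136.4488) = 1.0000. V = [p*·186.5299 + (1−p*)·68.1405]/1.2 = 143.7364. B = V − Δ·S = -56.9236.
(0,0): S=158.0000. Δ = (V_up−V_dn)/(S_up−S_dn) = (143.7364−50.8320)/(200.6600−107.4400) = 0.9966. V = [p*·143.7364 + (1−p*)·50.8320]/1.2 = 110.5949. B = V − Δ·S = -46.8701.
The time-0 hedge costs 110.5949, which is the no-arbitrage price.

(0,0): Delta=0.9966 Bond=-46.8701
(1,0): Delta=0.9496 Bond=-51.1970
(1,1): Delta=1.0000 Bond=-56.9236
(2,0): Delta=0.2509 Bond=-10.3875
(2,1): Delta=1.0000 Bond=-68.3083
(2,2): Delta=1.0000 Bond=-68.3083
V0=110.5949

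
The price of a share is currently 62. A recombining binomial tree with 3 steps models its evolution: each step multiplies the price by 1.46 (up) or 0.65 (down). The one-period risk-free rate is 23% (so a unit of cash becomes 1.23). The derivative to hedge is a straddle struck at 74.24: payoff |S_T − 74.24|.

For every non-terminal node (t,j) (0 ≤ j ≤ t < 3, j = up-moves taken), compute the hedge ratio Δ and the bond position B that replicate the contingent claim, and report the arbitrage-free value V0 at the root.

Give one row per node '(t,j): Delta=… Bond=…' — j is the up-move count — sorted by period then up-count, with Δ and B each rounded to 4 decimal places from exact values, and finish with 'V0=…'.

Under the risk-neutral measure, an up-move has probability p* = (R−d)/(u−d) = 0.7160 and values discount at R = 1.23.
Terminal values V(3,·): V(3,0)=57.2132, V(3,1)=35.9953, V(3,2)=11.6635, V(3,3)=118.7124
Node (2,0) S=26.1950: V=(p*·35.9953+(1−p*)·57.2132)/1.23=34.1627; Δ=(35.9953−57.2132)/(38.2447−17.0268)=-1.0000; B=V−Δ·S=60.3577
Node (2,1) S=58.8380: V=(p*·11.6635+(1−p*)·35.9953)/1.23=15.0996; Δ=(11.6635−35.9953)/(85.9035−38.2447)=-0.5105; B=V−Δ·S=45.1389
Node (2,2) S=132.1592: V=(p*·118.7124+(1−p*)·11.6635)/1.23=71.8015; Δ=(118.7124−11.6635)/(192.9524−85.9035)=1.0000; B=V−Δ·S=-60.3577
Node (1,0) S=40.3000: V=(p*·15.0996+(1−p*)·34.1627)/1.23=16.6769; Δ=(15.0996−34.1627)/(58.8380−26.1950)=-0.5840; B=V−Δ·S=40.2116
Node (1,1) S=90.5200: V=(p*·71.8015+(1−p*)·15.0996)/1.23=45.2853; Δ=(71.8015−15.0996)/(132.1592−58.8380)=0.7733; B=V−Δ·S=-24.7170
Node (0,0) S=62.0000: V=(p*·45.2853+(1−p*)·16.6769)/1.23=30.2130; Δ=(45.2853−16.6769)/(90.5200−40.3000)=0.5697; B=V−Δ·S=-5.1061
Self-financing check: at every node Δ·S+B equals the discounted successor values.

(0,0): Delta=0.5697 Bond=-5.1061
(1,0): Delta=-0.5840 Bond=40.2116
(1,1): Delta=0.7733 Bond=-24.7170
(2,0): Delta=-1.0000 Bond=60.3577
(2,1): Delta=-0.5105 Bond=45.1389
(2,2): Delta=1.0000 Bond=-60.3577
V0=30.2130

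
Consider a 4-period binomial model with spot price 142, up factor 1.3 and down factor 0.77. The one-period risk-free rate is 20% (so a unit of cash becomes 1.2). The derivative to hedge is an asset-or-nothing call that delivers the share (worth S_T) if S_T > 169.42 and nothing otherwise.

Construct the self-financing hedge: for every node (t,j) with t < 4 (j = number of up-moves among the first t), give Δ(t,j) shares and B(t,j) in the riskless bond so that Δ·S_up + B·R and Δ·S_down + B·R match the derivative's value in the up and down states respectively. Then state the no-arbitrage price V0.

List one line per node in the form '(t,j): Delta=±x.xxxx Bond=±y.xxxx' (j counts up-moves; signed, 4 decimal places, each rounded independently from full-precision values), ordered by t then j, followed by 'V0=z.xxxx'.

No-arbitrage ⇒ martingale measure with p* = (R−d)/(u−d) = 0.8113.
Terminal values V(4,·): V(4,0)=0.0000, V(4,1)=0.0000, V(4,2)=0.0000, V(4,3)=240.2200, V(4,4)=405.5662
(3,0): S=64.8277. Δ = (V_up−V_dn)/(S_up−S_dn) = (0.0000−0.0000)/(84.2760−49.9173) = 0.0000. V = [p*·0.0000 + (1−p*)·0.0000]/1.2 = 0.0000. B = V − Δ·S = 0.0000.
(3,1): S=109.4493. Δ = (V_up−V_dn)/(S_up−S_dn) = (0.0000−0.0000)/(142.2841−84.2760) = 0.0000. V = [p*·0.0000 + (1−p*)·0.0000]/1.2 = 0.0000. B = V − Δ·S = 0.0000.
(3,2): S=184.7846. Δ = (V_up−V_dn)/(S_up−S_dn) = (240.2200−0.0000)/(240.2200−142.2841) = 2.4528. V = [p*·240.2200 + (1−p*)·0.0000]/1.2 = 162.4129. B = V − Δ·S = -290.8324.
(3,3): S=311.9740. Δ = (V_up−V_dn)/(S_up−S_dn) = (405.5662−240.2200)/(405.5662−240.2200) = 1.0000. V = [p*·405.5662 + (1−p*)·240.2200]/1.2 = 311.9740. B = V − Δ·S = 0.0000.
(2,0): S=84.1918. Δ = (V_up−V_dn)/(S_up−S_dn) = (0.0000−0.0000)/(109.4493−64.8277) = 0.0000. V = [p*·0.0000 + (1−p*)·0.0000]/1.2 = 0.0000. B = V − Δ·S = 0.0000.
(2,1): S=142.1420. Δ = (V_up−V_dn)/(S_up−S_dn) = (162.4129−0.0000)/(184.7846−109.4493) = 2.1559. V = [p*·162.4129 + (1−p*)·0.0000]/1.2 = 109.8075. B = V − Δ·S = -196.6319.
(2,2): S=239.9800. Δ = (V_up−V_dn)/(S_up−S_dn) = (311.9740−162.4129)/(311.9740−184.7846) = 1.1759. V = [p*·311.9740 + (1−p*)·162.4129]/1.2 = 236.4624. B = V − Δ·S = -45.7284.
(1,0): S=109.3400. Δ = (V_up−V_dn)/(S_up−S_dn) = (109.8075−0.0000)/(142.1420−84.1918) = 1.8949. V = [p*·109.8075 + (1−p*)·0.0000]/1.2 = 74.2409. B = V − Δ·S = -132.9430.
(1,1): S=184.6000. Δ = (V_up−V_dn)/(S_up−S_dn) = (236.4624−109.8075)/(239.9800−142.1420) = 1.2945. V = [p*·236.4624 + (1−p*)·109.8075]/1.2 = 177.1377. B = V − Δ·S = -61.8339.
(0,0): S=142.0000. Δ = (V_up−V_dn)/(S_up−S_dn) = (177.1377−74.2409)/(184.6000−109.3400) = 1.3672. V = [p*·177.1377 + (1−p*)·74.2409]/1.2 = 131.4360. B = V − Δ·S = -62.7090.
Root portfolio cost Δ·142+B reproduces V0=131.4360.

(0,0): Delta=1.3672 Bond=-62.7090
(1,0): Delta=1.8949 Bond=-132.9430
(1,1): Delta=1.2945 Bond=-61.8339
(2,0): Delta=0.0000 Bond=0.0000
(2,1): Delta=2.1559 Bond=-196.6319
(2,2): Delta=1.1759 Bond=-45.7284
(3,0): Delta=0.0000 Bond=0.0000
(3,1): Delta=0.0000 Bond=0.0000
(3,2): Delta=2.4528 Bond=-290.8324
(3,3): Delta=1.0000 Bond=0.0000
V0=131.4360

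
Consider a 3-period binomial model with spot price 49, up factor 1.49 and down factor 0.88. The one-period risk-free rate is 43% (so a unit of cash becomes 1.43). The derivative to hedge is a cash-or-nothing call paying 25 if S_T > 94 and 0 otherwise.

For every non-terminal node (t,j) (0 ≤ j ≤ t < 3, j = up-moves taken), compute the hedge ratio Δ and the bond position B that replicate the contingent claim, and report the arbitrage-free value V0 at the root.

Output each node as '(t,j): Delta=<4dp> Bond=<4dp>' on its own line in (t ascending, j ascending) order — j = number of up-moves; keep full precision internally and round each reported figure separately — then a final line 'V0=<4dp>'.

(0,0): Delta=0.0725 Bond=4.7626
(1,0): Delta=0.5993 Bond=-15.9021
(1,1): Delta=0.0386 Bond=9.2883
(2,0): Delta=0.0000 Bond=0.0000
(2,1): Delta=0.6379 Bond=-25.2207
(2,2): Delta=0.0000 Bond=17.4825
V0=8.3175

Since d<R<u, set p* = (R−d)/(u−d) = 0.9016; price each node as the discounted p*-expectation of its children.
Terminal payoffs: V(3,0)=0.0000, V(3,1)=0.0000, V(3,2)=25.0000, V(3,3)=25.0000
  t=2,j=0: stock 37.9456 → up 56.5389 (V=0.0000), down 33.3921 (V=0.0000). Price 0.0000; hedge Δ=0.0000, bond B=0.0000.
  t=2,j=1: stock 64.2488 → up 95.7307 (V=25.0000), down 56.5389 (V=0.0000). Price 15.7629; hedge Δ=0.6379, bond B=-25.2207.
  t=2,j=2: stock 108.7849 → up 162.0895 (V=25.0000), down 95.7307 (V=25.0000). Price 17.4825; hedge Δ=0.0000, bond B=17.4825.
  t=1,j=0: stock 43.1200 → up 64.2488 (V=15.7629), down 37.9456 (V=0.0000). Price 9.9388; hedge Δ=0.5993, bond B=-15.9021.
  t=1,j=1: stock 73.0100 → up 108.7849 (V=17.4825), down 64.2488 (V=15.7629). Price 12.1073; hedge Δ=0.0386, bond B=9.2883.
  t=0,j=0: stock 49.0000 → up 73.0100 (V=12.1073), down 43.1200 (V=9.9388). Price 8.3175; hedge Δ=0.0725, bond B=4.7626.
Check: Δ(0,0)·S0 + B(0,0) = 8.3175 = V0.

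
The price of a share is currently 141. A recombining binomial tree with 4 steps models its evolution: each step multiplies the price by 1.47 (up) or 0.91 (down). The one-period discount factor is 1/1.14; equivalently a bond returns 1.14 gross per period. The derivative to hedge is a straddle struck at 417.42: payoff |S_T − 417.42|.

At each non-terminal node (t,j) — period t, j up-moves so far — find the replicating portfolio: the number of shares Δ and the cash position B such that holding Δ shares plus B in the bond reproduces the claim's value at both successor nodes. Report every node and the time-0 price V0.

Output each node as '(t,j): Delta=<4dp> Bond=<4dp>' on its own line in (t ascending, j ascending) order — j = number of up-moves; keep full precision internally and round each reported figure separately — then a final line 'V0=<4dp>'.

No-arbitrage ⇒ martingale measure with p* = (R−d)/(u−d) = 0.4107.
Terminal payoffs: V(4,0)=320.7293, V(4,1)=261.2273, V(4,2)=165.1088, V(4,3)=9.8403, V(4,4)=240.9779
(3,0): S=106.2535. Δ = (V_up−V_dn)/(S_up−S_dn) = (261.2273−320.7293)/(156.1927−96.6907) = -1.0000. V = [p*·261.2273 + (1−p*)·320.7293]/1.14 = 259.9044. B = V − Δ·S = 366.1579.
(3,1): S=171.6403. Δ = (V_up−V_dn)/(S_up−S_dn) = (165.1088−261.2273)/(252.3112−156.1927) = -1.0000. V = [p*·165.1088 + (1−p*)·261.2273]/1.14 = 194.5176. B = V − Δ·S = 366.1579.
(3,2): S=277.2651. Δ = (V_up−V_dn)/(S_up−S_dn) = (9.8403−165.1088)/(407.5797−252.3112) = -1.0000. V = [p*·9.8403 + (1−p*)·165.1088]/1.14 = 88.8928. B = V − Δ·S = 366.1579.
(3,3): S=447.8897. Δ = (V_up−V_dn)/(S_up−S_dn) = (240.9779−9.8403)/(658.3979−407.5797) = 0.9215. V = [p*·240.9779 + (1−p*)·9.8403]/1.14 = 91.9051. B = V − Δ·S = -320.8406.
(2,0): S=116.7621. Δ = (V_up−V_dn)/(S_up−S_dn) = (194.5176−259.9044)/(171.6403−106.2535) = -1.0000. V = [p*·194.5176 + (1−p*)·259.9044]/1.14 = 204.4290. B = V − Δ·S = 321.1911.
(2,1): S=188.6157. Δ = (V_up−V_dn)/(S_up−S_dn) = (88.8928−194.5176)/(277.2651−171.6403) = -1.0000. V = [p*·88.8928 + (1−p*)·194.5176]/1.14 = 132.5754. B = V − Δ·S = 321.1911.
(2,2): S=304.6869. Δ = (V_up−V_dn)/(S_up−S_dn) = (91.9051−88.8928)/(447.8897−277.2651) = 0.0177. V = [p*·91.9051 + (1−p*)·88.8928]/1.14 = 79.0614. B = V − Δ·S = 73.6823.
(1,0): S=128.3100. Δ = (V_up−V_dn)/(S_up−S_dn) = (132.5754−204.4290)/(188.6157−116.7621) = -1.0000. V = [p*·132.5754 + (1−p*)·204.4290]/1.14 = 153.4366. B = V − Δ·S = 281.7466.
(1,1): S=207.2700. Δ = (V_up−V_dn)/(S_up−S_dn) = (79.0614−132.5754)/(304.6869−188.6157) = -0.4610. V = [p*·79.0614 + (1−p*)·132.5754]/1.14 = 97.0144. B = V − Δ·S = 192.5752.
(0,0): S=141.0000. Δ = (V_up−V_dn)/(S_up−S_dn) = (97.0144−153.4366)/(207.2700−128.3100) = -0.7146. V = [p*·97.0144 + (1−p*)·153.4366]/1.14 = 114.2660. B = V − Δ·S = 215.0199.
The time-0 hedge costs 114.2660, which is the no-arbitrage price.

(0,0): Delta=-0.7146 Bond=215.0199
(1,0): Delta=-1.0000 Bond=281.7466
(1,1): Delta=-0.4610 Bond=192.5752
(2,0): Delta=-1.0000 Bond=321.1911
(2,1): Delta=-1.0000 Bond=321.1911
(2,2): Delta=0.0177 Bond=73.6823
(3,0): Delta=-1.0000 Bond=366.1579
(3,1): Delta=-1.0000 Bond=366.1579
(3,2): Delta=-1.0000 Bond=366.1579
(3,3): Delta=0.9215 Bond=-320.8406
V0=114.2660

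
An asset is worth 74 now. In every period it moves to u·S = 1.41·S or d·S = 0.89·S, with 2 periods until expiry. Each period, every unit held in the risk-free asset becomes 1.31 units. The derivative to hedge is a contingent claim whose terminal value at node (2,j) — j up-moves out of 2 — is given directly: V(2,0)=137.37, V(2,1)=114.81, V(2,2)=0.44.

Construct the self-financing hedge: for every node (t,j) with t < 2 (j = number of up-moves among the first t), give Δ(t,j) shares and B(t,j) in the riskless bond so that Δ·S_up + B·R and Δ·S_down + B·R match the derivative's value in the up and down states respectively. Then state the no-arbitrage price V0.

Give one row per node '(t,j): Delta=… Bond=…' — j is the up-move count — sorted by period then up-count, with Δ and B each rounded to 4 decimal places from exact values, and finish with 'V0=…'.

Since d<R<u, set p* = (R−d)/(u−d) = 0.8077; price each node as the discounted p*-expectation of its children.
Terminal values V(2,·): V(2,0)=137.3700, V(2,1)=114.8100, V(2,2)=0.4400
  t=1,j=0: stock 65.8600 → up 92.8626 (V=114.8100), down 58.6154 (V=137.3700). Price 90.9530; hedge Δ=-0.6587, bond B=134.3376.
  t=1,j=1: stock 104.3400 → up 147.1194 (V=0.4400), down 92.8626 (V=114.8100). Price 17.1254; hedge Δ=-2.1079, bond B=237.0677.
  t=0,j=0: stock 74.0000 → up 104.3400 (V=17.1254), down 65.8600 (V=90.9530). Price 23.9107; hedge Δ=-1.9186, bond B=165.8869.
Self-financing check: at every node Δ·S+B equals the discounted successor values.

(0,0): Delta=-1.9186 Bond=165.8869
(1,0): Delta=-0.6587 Bond=134.3376
(1,1): Delta=-2.1079 Bond=237.0677
V0=23.9107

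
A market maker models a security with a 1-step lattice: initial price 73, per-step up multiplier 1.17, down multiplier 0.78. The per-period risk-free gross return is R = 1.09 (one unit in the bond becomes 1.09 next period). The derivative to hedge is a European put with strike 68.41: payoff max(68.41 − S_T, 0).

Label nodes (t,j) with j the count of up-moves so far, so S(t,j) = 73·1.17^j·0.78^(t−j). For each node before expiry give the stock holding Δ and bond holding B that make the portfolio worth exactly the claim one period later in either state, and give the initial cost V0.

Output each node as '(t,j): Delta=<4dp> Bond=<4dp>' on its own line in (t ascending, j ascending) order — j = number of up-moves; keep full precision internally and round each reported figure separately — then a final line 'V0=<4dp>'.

(0,0): Delta=-0.4029 Bond=31.5688
V0=2.1586

Since d<R<u, set p* = (R−d)/(u−d) = 0.7949; price each node as the discounted p*-expectation of its children.
Terminal values V(1,·): V(1,0)=11.4700, V(1,1)=0.0000
  t=0,j=0: stock 73.0000 → up 85.4100 (V=0.0000), down 56.9400 (V=11.4700). Price 2.1586; hedge Δ=-0.4029, bond B=31.5688.
The time-0 hedge costs 2.1586, which is the no-arbitrage price.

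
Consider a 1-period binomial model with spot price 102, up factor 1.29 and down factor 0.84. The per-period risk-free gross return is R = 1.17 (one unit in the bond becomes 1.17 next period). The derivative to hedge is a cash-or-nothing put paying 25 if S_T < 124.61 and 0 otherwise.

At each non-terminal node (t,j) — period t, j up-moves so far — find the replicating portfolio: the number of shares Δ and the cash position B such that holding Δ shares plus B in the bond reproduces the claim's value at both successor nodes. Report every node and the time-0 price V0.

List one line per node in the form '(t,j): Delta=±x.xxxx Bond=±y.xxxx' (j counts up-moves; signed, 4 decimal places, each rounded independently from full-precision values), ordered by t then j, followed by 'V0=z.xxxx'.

The replicating-portfolio and risk-neutral prices coincide; use p* = (1.17−0.84)/(1.29−0.84) = 0.7333 for the latter.
At expiry t=1: V(1,0)=25.0000, V(1,1)=0.0000
Node (0,0) S=102.0000: V=(p*·0.0000+(1−p*)·25.0000)/1.17=5.6980; Δ=(0.0000−25.0000)/(131.5800−85.6800)=-0.5447; B=V−Δ·S=61.2536
Self-financing check: at every node Δ·S+B equals the discounted successor values.

(0,0): Delta=-0.5447 Bond=61.2536
V0=5.6980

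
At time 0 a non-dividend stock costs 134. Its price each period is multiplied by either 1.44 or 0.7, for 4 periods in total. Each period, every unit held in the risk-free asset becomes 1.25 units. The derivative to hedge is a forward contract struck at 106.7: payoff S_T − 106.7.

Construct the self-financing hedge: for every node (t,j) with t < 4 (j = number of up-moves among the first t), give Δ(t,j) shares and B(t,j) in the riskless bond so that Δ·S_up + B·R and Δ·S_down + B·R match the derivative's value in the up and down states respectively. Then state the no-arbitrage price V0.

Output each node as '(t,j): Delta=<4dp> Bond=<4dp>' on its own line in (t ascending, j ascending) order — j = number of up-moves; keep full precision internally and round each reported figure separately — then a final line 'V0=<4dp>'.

Risk-neutral probability p* = (R−d)/(u−d) = (1.25−0.7)/(1.44−0.7) = 0.7432.
Terminal values V(4,·): V(4,0)=-74.5266, V(4,1)=-40.5147, V(4,2)=29.4526, V(4,3)=173.3853, V(4,4)=469.4755
  t=3,j=0: stock 45.9620 → up 66.1853 (V=-40.5147), down 32.1734 (V=-74.5266). Price -39.3980; hedge Δ=1.0000, bond B=-85.3600.
  t=3,j=1: stock 94.5504 → up 136.1526 (V=29.4526), down 66.1853 (V=-40.5147). Price 9.1904; hedge Δ=1.0000, bond B=-85.3600.
  t=3,j=2: stock 194.5037 → up 280.0853 (V=173.3853), down 136.1526 (V=29.4526). Price 109.1437; hedge Δ=1.0000, bond B=-85.3600.
  t=3,j=3: stock 400.1219 → up 576.1755 (V=469.4755), down 280.0853 (V=173.3853). Price 314.7619; hedge Δ=1.0000, bond B=-85.3600.
  t=2,j=0: stock 65.6600 → up 94.5504 (V=9.1904), down 45.9620 (V=-39.3980). Price -2.6280; hedge Δ=1.0000, bond B=-68.2880.
  t=2,j=1: stock 135.0720 → up 194.5037 (V=109.1437), down 94.5504 (V=9.1904). Price 66.7840; hedge Δ=1.0000, bond B=-68.2880.
  t=2,j=2: stock 277.8624 → up 400.1219 (V=314.7619), down 194.5037 (V=109.1437). Price 209.5744; hedge Δ=1.0000, bond B=-68.2880.
  t=1,j=0: stock 93.8000 → up 135.0720 (V=66.7840), down 65.6600 (V=-2.6280). Price 39.1696; hedge Δ=1.0000, bond B=-54.6304.
  t=1,j=1: stock 192.9600 → up 277.8624 (V=209.5744), down 135.0720 (V=66.7840). Price 138.3296; hedge Δ=1.0000, bond B=-54.6304.
  t=0,j=0: stock 134.0000 → up 192.9600 (V=138.3296), down 93.8000 (V=39.1696). Price 90.2957; hedge Δ=1.0000, bond B=-43.7043.
Self-financing check: at every node Δ·S+B equals the discounted successor values.

(0,0): Delta=1.0000 Bond=-43.7043
(1,0): Delta=1.0000 Bond=-54.6304
(1,1): Delta=1.0000 Bond=-54.6304
(2,0): Delta=1.0000 Bond=-68.2880
(2,1): Delta=1.0000 Bond=-68.2880
(2,2): Delta=1.0000 Bond=-68.2880
(3,0): Delta=1.0000 Bond=-85.3600
(3,1): Delta=1.0000 Bond=-85.3600
(3,2): Delta=1.0000 Bond=-85.3600
(3,3): Delta=1.0000 Bond=-85.3600
V0=90.2957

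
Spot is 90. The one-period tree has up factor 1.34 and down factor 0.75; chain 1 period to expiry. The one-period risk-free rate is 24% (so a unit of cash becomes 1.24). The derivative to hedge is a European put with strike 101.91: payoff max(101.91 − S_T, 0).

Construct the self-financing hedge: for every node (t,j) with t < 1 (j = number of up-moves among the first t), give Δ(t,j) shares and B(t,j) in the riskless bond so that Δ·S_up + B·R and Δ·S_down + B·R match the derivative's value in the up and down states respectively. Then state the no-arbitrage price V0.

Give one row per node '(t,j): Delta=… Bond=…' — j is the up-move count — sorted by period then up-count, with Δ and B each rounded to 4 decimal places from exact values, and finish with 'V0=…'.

(0,0): Delta=-0.6480 Bond=63.0254
V0=4.7034

Under the risk-neutral measure, an up-move has probability p* = (R−d)/(u−d) = 0.8305 and values discount at R = 1.24.
Terminal payoffs: V(1,0)=34.4100, V(1,1)=0.0000
  t=0,j=0: stock 90.0000 → up 120.6000 (V=0.0000), down 67.5000 (V=34.4100). Price 4.7034; hedge Δ=-0.6480, bond B=63.0254.
The time-0 hedge costs 4.7034, which is the no-arbitrage price.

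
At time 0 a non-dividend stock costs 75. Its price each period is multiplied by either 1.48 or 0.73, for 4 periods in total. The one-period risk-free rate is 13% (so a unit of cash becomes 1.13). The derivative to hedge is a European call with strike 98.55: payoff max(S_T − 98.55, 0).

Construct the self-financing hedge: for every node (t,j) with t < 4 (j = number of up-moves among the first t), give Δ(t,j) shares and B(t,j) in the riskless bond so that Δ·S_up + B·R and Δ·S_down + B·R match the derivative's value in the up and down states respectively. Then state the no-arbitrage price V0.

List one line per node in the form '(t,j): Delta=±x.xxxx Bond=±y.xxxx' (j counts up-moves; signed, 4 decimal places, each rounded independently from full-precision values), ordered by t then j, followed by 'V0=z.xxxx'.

(0,0): Delta=0.7281 Bond=-27.9349
(1,0): Delta=0.4282 Bond=-15.1464
(1,1): Delta=0.8576 Bond=-45.9338
(2,0): Delta=0.0000 Bond=0.0000
(2,1): Delta=0.6131 Bond=-32.0915
(2,2): Delta=0.9631 Bond=-69.2423
(3,0): Delta=0.0000 Bond=0.0000
(3,1): Delta=0.0000 Bond=0.0000
(3,2): Delta=0.8776 Bond=-67.9939
(3,3): Delta=1.0000 Bond=-87.2124
V0=26.6758

Since d<R<u, set p* = (R−d)/(u−d) = 0.5333; price each node as the discounted p*-expectation of its children.
Terminal values V(4,·): V(4,0)=0.0000, V(4,1)=0.0000, V(4,2)=0.0000, V(4,3)=78.9381, V(4,4)=261.2889
  t=3,j=0: stock 29.1763 → up 43.1809 (V=0.0000), down 21.2987 (V=0.0000). Price 0.0000; hedge Δ=0.0000, bond B=0.0000.
  t=3,j=1: stock 59.1519 → up 87.5448 (V=0.0000), down 43.1809 (V=0.0000). Price 0.0000; hedge Δ=0.0000, bond B=0.0000.
  t=3,j=2: stock 119.9244 → up 177.4881 (V=78.9381), down 87.5448 (V=0.0000). Price 37.2569; hedge Δ=0.8776, bond B=-67.9939.
  t=3,j=3: stock 243.1344 → up 359.8389 (V=261.2889), down 177.4881 (V=78.9381). Price 155.9220; hedge Δ=1.0000, bond B=-87.2124.
  t=2,j=0: stock 39.9675 → up 59.1519 (V=0.0000), down 29.1763 (V=0.0000). Price 0.0000; hedge Δ=0.0000, bond B=0.0000.
  t=2,j=1: stock 81.0300 → up 119.9244 (V=37.2569), down 59.1519 (V=0.0000). Price 17.5844; hedge Δ=0.6131, bond B=-32.0915.
  t=2,j=2: stock 164.2800 → up 243.1344 (V=155.9220), down 119.9244 (V=37.2569). Price 88.9779; hedge Δ=0.9631, bond B=-69.2423.
  t=1,j=0: stock 54.7500 → up 81.0300 (V=17.5844), down 39.9675 (V=0.0000). Price 8.2994; hedge Δ=0.4282, bond B=-15.1464.
  t=1,j=1: stock 111.0000 → up 164.2800 (V=88.9779), down 81.0300 (V=17.5844). Price 49.2574; hedge Δ=0.8576, bond B=-45.9338.
  t=0,j=0: stock 75.0000 → up 111.0000 (V=49.2574), down 54.7500 (V=8.2994). Price 26.6758; hedge Δ=0.7281, bond B=-27.9349.
Root portfolio cost Δ·75+B reproduces V0=26.6758.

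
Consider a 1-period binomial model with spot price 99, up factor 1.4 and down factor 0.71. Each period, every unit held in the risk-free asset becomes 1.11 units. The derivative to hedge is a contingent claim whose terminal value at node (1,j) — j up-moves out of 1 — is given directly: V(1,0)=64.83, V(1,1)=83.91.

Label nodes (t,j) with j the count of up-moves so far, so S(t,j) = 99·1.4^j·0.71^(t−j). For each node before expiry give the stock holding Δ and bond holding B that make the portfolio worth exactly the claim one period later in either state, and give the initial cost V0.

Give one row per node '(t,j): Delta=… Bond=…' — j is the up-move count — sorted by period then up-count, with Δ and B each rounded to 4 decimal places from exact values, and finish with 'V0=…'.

Risk-neutral probability p* = (R−d)/(u−d) = (1.11−0.71)/(1.4−0.71) = 0.5797.
Terminal payoffs: V(1,0)=64.8300, V(1,1)=83.9100
  t=0,j=0: stock 99.0000 → up 138.6000 (V=83.9100), down 70.2900 (V=64.8300). Price 68.3702; hedge Δ=0.2793, bond B=40.7180.
Check: Δ(0,0)·S0 + B(0,0) = 68.3702 = V0.

(0,0): Delta=0.2793 Bond=40.7180
V0=68.3702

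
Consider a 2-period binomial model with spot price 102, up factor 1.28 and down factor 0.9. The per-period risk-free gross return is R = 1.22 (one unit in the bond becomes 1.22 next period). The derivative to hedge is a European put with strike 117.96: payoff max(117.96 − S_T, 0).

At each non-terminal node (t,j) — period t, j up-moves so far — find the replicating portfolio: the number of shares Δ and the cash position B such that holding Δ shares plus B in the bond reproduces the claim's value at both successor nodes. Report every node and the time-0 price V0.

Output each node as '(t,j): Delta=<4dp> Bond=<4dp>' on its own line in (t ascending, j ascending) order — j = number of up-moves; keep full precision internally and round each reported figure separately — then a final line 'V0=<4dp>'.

(0,0): Delta=-0.1246 Bond=13.3827
(1,0): Delta=-1.0000 Bond=96.6885
(1,1): Delta=-0.0092 Bond=1.2590
V0=0.6734

No-arbitrage ⇒ martingale measure with p* = (R−d)/(u−d) = 0.8421.
Terminal payoffs: V(2,0)=35.3400, V(2,1)=0.4560, V(2,2)=0.0000
(1,0): S=91.8000. Δ = (V_up−V_dn)/(S_up−S_dn) = (0.4560−35.3400)/(117.5040−82.6200) = -1.0000. V = [p*·0.4560 + (1−p*)·35.3400]/1.22 = 4.8885. B = V − Δ·S = 96.6885.
(1,1): S=130.5600. Δ = (V_up−V_dn)/(S_up−S_dn) = (0.0000−0.4560)/(167.1168−117.5040) = -0.0092. V = [p*·0.0000 + (1−p*)·0.4560]/1.22 = 0.0590. B = V − Δ·S = 1.2590.
(0,0): S=102.0000. Δ = (V_up−V_dn)/(S_up−S_dn) = (0.0590−4.8885)/(130.5600−91.8000) = -0.1246. V = [p*·0.0590 + (1−p*)·4.8885]/1.22 = 0.6734. B = V − Δ·S = 13.3827.
Each (Δ,B) replicates both successor values, so the strategy is self-financing and V0 is arbitrage-free.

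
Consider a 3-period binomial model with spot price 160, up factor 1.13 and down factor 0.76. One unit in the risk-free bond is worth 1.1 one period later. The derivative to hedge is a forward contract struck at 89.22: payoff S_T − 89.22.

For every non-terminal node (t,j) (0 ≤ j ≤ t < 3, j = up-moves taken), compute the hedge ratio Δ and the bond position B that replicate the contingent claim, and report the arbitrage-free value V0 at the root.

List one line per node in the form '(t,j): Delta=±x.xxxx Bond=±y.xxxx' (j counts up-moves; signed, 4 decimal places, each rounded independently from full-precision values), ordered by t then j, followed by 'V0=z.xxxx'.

Risk-neutral probability p* = (R−d)/(u−d) = (1.1−0.76)/(1.13−0.76) = 0.9189.
Terminal values V(3,·): V(3,0)=-18.9838, V(3,1)=15.2101, V(3,2)=66.0510, V(3,3)=141.6435
(2,0): S=92.4160. Δ = (V_up−V_dn)/(S_up−S_dn) = (15.2101−-18.9838)/(104.4301−70.2362) = 1.0000. V = [p*·15.2101 + (1−p*)·-18.9838]/1.1 = 11.3069. B = V − Δ·S = -81.1091.
(2,1): S=137.4080. Δ = (V_up−V_dn)/(S_up−S_dn) = (66.0510−15.2101)/(155.2710−104.4301) = 1.0000. V = [p*·66.0510 + (1−p*)·15.2101]/1.1 = 56.2989. B = V − Δ·S = -81.1091.
(2,2): S=204.3040. Δ = (V_up−V_dn)/(S_up−S_dn) = (141.6435−66.0510)/(230.8635−155.2710) = 1.0000. V = [p*·141.6435 + (1−p*)·66.0510]/1.1 = 123.1949. B = V − Δ·S = -81.1091.
(1,0): S=121.6000. Δ = (V_up−V_dn)/(S_up−S_dn) = (56.2989−11.3069)/(137.4080−92.4160) = 1.0000. V = [p*·56.2989 + (1−p*)·11.3069]/1.1 = 47.8645. B = V − Δ·S = -73.7355.
(1,1): S=180.8000. Δ = (V_up−V_dn)/(S_up−S_dn) = (123.1949−56.2989)/(204.3040−137.4080) = 1.0000. V = [p*·123.1949 + (1−p*)·56.2989]/1.1 = 107.0645. B = V − Δ·S = -73.7355.
(0,0): S=160.0000. Δ = (V_up−V_dn)/(S_up−S_dn) = (107.0645−47.8645)/(180.8000−121.6000) = 1.0000. V = [p*·107.0645 + (1−p*)·47.8645]/1.1 = 92.9677. B = V − Δ·S = -67.0323.
The time-0 hedge costs 92.9677, which is the no-arbitrage price.

(0,0): Delta=1.0000 Bond=-67.0323
(1,0): Delta=1.0000 Bond=-73.7355
(1,1): Delta=1.0000 Bond=-73.7355
(2,0): Delta=1.0000 Bond=-81.1091
(2,1): Delta=1.0000 Bond=-81.1091
(2,2): Delta=1.0000 Bond=-81.1091
V0=92.9677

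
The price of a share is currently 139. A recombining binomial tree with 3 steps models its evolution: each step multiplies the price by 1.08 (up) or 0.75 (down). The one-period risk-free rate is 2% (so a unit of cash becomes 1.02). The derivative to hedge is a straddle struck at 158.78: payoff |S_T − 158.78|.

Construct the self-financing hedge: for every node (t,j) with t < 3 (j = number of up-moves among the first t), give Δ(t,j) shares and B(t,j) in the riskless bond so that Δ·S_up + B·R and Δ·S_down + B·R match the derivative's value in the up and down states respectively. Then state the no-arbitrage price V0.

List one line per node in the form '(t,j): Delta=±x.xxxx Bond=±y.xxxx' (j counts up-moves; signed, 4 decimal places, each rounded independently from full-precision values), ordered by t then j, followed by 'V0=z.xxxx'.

Since d<R<u, set p* = (R−d)/(u−d) = 0.8182; price each node as the discounted p*-expectation of its children.
Payoff layer (t=3): V(3,0)=100.1394, V(3,1)=74.3375, V(3,2)=37.1828, V(3,3)=16.3200
(2,0): S=78.1875. Δ = (V_up−V_dn)/(S_up−S_dn) = (74.3375−100.1394)/(84.4425−58.6406) = -1.0000. V = [p*·74.3375 + (1−p*)·100.1394]/1.02 = 77.4792. B = V − Δ·S = 155.6667.
(2,1): S=112.5900. Δ = (V_up−V_dn)/(S_up−S_dn) = (37.1828−74.3375)/(121.5972−84.4425) = -1.0000. V = [p*·37.1828 + (1−p*)·74.3375]/1.02 = 43.0767. B = V − Δ·S = 155.6667.
(2,2): S=162.1296. Δ = (V_up−V_dn)/(S_up−S_dn) = (16.3200−37.1828)/(175.1000−121.5972) = -0.3899. V = [p*·16.3200 + (1−p*)·37.1828]/1.02 = 19.7188. B = V − Δ·S = 82.9395.
(1,0): S=104.2500. Δ = (V_up−V_dn)/(S_up−S_dn) = (43.0767−77.4792)/(112.5900−78.1875) = -1.0000. V = [p*·43.0767 + (1−p*)·77.4792]/1.02 = 48.3644. B = V − Δ·S = 152.6144.
(1,1): S=150.1200. Δ = (V_up−V_dn)/(S_up−S_dn) = (19.7188−43.0767)/(162.1296−112.5900) = -0.4715. V = [p*·19.7188 + (1−p*)·43.0767]/1.02 = 23.4958. B = V − Δ·S = 94.2771.
(0,0): S=139.0000. Δ = (V_up−V_dn)/(S_up−S_dn) = (23.4958−48.3644)/(150.1200−104.2500) = -0.5422. V = [p*·23.4958 + (1−p*)·48.3644]/1.02 = 27.4680. B = V − Δ·S = 102.8273.
Each (Δ,B) replicates both successor values, so the strategy is self-financing and V0 is arbitrage-free.

(0,0): Delta=-0.5422 Bond=102.8273
(1,0): Delta=-1.0000 Bond=152.6144
(1,1): Delta=-0.4715 Bond=94.2771
(2,0): Delta=-1.0000 Bond=155.6667
(2,1): Delta=-1.0000 Bond=155.6667
(2,2): Delta=-0.3899 Bond=82.9395
V0=27.4680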